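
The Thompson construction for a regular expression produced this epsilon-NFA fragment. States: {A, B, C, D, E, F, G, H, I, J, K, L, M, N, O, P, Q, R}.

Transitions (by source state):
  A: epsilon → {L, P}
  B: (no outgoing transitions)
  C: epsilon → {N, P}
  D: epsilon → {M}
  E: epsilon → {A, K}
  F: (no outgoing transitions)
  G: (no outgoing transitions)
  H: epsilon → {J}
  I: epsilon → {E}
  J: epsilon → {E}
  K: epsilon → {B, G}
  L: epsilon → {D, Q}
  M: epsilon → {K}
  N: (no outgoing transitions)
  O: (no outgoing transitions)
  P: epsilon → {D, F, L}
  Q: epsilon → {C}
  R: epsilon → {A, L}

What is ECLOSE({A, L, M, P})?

Start with {A, L, M, P}.
From L via epsilon: add D, Q.
From M via epsilon: add K.
From P via epsilon: add F.
From K via epsilon: add B, G.
From Q via epsilon: add C.
From C via epsilon: add N.
No new states can be added; the closed set is {A, B, C, D, F, G, K, L, M, N, P, Q}.

{A, B, C, D, F, G, K, L, M, N, P, Q}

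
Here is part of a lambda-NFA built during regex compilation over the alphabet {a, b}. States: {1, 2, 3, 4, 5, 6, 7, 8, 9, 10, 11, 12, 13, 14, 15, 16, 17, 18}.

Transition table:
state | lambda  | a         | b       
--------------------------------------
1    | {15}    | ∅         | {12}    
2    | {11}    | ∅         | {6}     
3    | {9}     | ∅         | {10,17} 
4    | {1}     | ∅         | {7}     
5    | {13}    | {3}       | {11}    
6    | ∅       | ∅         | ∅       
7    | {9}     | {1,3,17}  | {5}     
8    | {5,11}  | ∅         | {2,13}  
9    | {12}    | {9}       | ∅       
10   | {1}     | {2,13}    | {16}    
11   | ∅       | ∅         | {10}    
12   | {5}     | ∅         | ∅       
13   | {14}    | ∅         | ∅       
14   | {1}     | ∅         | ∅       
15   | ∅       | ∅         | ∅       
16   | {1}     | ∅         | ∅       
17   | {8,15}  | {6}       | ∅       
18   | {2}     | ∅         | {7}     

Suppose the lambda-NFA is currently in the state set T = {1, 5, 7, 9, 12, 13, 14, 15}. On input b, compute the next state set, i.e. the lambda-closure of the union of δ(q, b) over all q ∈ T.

1 on b → {12}.
5 on b → {11}.
7 on b → {5}.
No b-transition from 9, 12, 13, 14, 15.
Union after reading b: {5, 11, 12}.
Now take the lambda-closure:
From 5 via lambda: add 13.
From 13 via lambda: add 14.
From 14 via lambda: add 1.
From 1 via lambda: add 15.
No new states can be added; the closed set is {1, 5, 11, 12, 13, 14, 15}.

{1, 5, 11, 12, 13, 14, 15}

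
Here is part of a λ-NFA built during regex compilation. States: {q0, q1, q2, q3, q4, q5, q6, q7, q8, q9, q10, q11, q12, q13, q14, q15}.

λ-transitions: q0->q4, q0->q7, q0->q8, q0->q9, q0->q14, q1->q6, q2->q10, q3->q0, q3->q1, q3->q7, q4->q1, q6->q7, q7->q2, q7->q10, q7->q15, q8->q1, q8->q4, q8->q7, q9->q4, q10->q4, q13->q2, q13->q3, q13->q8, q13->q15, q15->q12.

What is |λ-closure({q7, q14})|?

9

Start with {q7, q14}.
From q7 via λ: add q2, q10, q15.
From q10 via λ: add q4.
From q15 via λ: add q12.
From q4 via λ: add q1.
From q1 via λ: add q6.
λ-closure = {q1, q2, q4, q6, q7, q10, q12, q14, q15}, which has 9 states.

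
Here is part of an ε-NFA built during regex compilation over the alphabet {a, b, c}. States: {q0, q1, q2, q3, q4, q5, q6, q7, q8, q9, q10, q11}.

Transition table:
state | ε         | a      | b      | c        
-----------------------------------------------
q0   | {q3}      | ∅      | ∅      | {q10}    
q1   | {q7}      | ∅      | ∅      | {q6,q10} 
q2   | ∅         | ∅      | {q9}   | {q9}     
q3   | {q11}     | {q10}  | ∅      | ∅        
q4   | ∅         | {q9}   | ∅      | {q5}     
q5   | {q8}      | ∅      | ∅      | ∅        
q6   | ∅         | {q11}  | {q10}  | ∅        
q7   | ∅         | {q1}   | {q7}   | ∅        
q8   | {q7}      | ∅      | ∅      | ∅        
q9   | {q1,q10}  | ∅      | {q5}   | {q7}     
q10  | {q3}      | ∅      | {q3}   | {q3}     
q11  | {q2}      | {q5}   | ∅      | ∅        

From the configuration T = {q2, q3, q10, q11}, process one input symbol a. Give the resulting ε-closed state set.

{q2, q3, q5, q7, q8, q10, q11}

q3 on a → {q10}.
q11 on a → {q5}.
No a-transition from q2, q10.
Union after reading a: {q5, q10}.
Now take the ε-closure:
From q5 via ε: add q8.
From q10 via ε: add q3.
From q3 via ε: add q11.
From q8 via ε: add q7.
From q11 via ε: add q2.
No new states can be added; the closed set is {q2, q3, q5, q7, q8, q10, q11}.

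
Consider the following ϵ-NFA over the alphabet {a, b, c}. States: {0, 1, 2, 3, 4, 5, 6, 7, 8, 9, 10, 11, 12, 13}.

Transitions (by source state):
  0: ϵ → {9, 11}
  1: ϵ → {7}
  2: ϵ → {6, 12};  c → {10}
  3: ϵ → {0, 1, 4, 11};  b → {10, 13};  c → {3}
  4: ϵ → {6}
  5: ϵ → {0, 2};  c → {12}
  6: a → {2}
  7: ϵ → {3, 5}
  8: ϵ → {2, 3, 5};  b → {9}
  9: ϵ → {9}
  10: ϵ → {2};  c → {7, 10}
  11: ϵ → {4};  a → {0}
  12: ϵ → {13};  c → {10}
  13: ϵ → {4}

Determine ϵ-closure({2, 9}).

{2, 4, 6, 9, 12, 13}

Start with {2, 9}.
From 2 via ϵ: add 6, 12.
From 12 via ϵ: add 13.
From 13 via ϵ: add 4.
No new states can be added; the closed set is {2, 4, 6, 9, 12, 13}.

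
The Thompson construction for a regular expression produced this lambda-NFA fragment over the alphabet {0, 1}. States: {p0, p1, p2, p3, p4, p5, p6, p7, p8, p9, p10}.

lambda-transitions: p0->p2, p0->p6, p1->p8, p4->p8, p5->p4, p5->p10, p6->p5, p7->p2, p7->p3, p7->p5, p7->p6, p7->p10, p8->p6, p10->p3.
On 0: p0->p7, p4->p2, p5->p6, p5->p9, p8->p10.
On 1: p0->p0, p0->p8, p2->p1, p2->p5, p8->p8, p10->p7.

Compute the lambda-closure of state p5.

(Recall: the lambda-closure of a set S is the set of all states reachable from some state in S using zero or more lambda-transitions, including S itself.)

{p3, p4, p5, p6, p8, p10}

Start with {p5}.
From p5 via lambda: add p4, p10.
From p4 via lambda: add p8.
From p10 via lambda: add p3.
From p8 via lambda: add p6.
No new states can be added; the closed set is {p3, p4, p5, p6, p8, p10}.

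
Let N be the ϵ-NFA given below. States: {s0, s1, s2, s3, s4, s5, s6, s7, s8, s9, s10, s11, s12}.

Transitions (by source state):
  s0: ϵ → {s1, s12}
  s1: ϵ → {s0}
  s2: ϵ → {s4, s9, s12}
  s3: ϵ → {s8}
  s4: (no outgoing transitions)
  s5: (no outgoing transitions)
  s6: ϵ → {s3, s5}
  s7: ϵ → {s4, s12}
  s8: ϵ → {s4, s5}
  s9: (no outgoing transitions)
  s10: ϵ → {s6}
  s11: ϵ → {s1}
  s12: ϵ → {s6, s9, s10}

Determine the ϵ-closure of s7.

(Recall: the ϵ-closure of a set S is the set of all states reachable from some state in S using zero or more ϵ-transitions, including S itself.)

Start with {s7}.
From s7 via ϵ: add s4, s12.
From s12 via ϵ: add s6, s9, s10.
From s6 via ϵ: add s3, s5.
From s3 via ϵ: add s8.
No new states can be added; the closed set is {s3, s4, s5, s6, s7, s8, s9, s10, s12}.

{s3, s4, s5, s6, s7, s8, s9, s10, s12}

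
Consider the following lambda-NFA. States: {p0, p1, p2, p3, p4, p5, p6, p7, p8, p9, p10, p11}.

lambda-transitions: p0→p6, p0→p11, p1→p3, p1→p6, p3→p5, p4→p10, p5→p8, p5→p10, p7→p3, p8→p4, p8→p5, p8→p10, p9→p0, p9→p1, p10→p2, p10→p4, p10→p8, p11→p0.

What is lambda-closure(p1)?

Start with {p1}.
From p1 via lambda: add p3, p6.
From p3 via lambda: add p5.
From p5 via lambda: add p8, p10.
From p8 via lambda: add p4.
From p10 via lambda: add p2.
No new states can be added; the closed set is {p1, p2, p3, p4, p5, p6, p8, p10}.

{p1, p2, p3, p4, p5, p6, p8, p10}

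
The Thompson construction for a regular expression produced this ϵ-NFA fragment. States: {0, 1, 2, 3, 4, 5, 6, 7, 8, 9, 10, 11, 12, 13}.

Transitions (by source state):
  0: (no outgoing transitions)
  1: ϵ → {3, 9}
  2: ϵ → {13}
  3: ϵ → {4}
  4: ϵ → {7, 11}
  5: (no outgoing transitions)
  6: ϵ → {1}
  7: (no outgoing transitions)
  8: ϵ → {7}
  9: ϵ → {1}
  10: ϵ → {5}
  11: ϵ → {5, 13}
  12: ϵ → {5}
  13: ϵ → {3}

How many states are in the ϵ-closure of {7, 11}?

Start with {7, 11}.
From 11 via ϵ: add 5, 13.
From 13 via ϵ: add 3.
From 3 via ϵ: add 4.
ϵ-closure = {3, 4, 5, 7, 11, 13}, which has 6 states.

6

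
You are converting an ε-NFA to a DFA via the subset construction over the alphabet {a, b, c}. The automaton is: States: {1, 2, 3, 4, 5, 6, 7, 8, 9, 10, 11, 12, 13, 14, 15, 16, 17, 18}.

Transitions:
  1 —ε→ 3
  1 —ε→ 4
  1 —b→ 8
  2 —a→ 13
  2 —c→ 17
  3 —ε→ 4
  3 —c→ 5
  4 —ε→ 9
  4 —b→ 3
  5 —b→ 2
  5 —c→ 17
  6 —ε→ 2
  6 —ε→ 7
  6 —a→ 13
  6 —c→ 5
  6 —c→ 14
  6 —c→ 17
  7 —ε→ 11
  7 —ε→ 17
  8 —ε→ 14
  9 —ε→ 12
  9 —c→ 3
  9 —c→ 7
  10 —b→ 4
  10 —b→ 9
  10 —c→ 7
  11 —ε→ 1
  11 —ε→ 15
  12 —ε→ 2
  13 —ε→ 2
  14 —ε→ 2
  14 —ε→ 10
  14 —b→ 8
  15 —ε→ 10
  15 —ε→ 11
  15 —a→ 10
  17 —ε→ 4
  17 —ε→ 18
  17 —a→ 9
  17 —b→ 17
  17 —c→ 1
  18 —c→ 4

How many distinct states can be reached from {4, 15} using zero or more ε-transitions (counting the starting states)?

9

Start with {4, 15}.
From 4 via ε: add 9.
From 15 via ε: add 10, 11.
From 9 via ε: add 12.
From 11 via ε: add 1.
From 1 via ε: add 3.
From 12 via ε: add 2.
ε-closure = {1, 2, 3, 4, 9, 10, 11, 12, 15}, which has 9 states.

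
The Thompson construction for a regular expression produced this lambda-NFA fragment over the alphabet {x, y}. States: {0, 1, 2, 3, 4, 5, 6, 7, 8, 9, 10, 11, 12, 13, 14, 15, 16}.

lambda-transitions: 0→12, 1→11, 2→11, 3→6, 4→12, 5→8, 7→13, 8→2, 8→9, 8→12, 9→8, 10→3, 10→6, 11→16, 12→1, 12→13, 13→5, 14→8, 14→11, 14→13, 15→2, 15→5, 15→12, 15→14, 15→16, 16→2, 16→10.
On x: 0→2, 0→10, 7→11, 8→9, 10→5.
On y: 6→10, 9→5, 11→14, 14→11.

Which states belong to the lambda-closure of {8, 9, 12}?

{1, 2, 3, 5, 6, 8, 9, 10, 11, 12, 13, 16}

Start with {8, 9, 12}.
From 8 via lambda: add 2.
From 12 via lambda: add 1, 13.
From 1 via lambda: add 11.
From 13 via lambda: add 5.
From 11 via lambda: add 16.
From 16 via lambda: add 10.
From 10 via lambda: add 3, 6.
No new states can be added; the closed set is {1, 2, 3, 5, 6, 8, 9, 10, 11, 12, 13, 16}.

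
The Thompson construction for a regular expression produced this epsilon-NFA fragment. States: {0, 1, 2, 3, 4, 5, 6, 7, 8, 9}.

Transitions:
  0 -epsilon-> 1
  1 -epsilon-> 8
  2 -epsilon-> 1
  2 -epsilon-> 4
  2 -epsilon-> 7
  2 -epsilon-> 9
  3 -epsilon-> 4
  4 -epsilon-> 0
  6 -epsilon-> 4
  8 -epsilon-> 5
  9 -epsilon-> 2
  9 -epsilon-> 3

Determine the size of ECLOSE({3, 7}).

7

Start with {3, 7}.
From 3 via epsilon: add 4.
From 4 via epsilon: add 0.
From 0 via epsilon: add 1.
From 1 via epsilon: add 8.
From 8 via epsilon: add 5.
epsilon-closure = {0, 1, 3, 4, 5, 7, 8}, which has 7 states.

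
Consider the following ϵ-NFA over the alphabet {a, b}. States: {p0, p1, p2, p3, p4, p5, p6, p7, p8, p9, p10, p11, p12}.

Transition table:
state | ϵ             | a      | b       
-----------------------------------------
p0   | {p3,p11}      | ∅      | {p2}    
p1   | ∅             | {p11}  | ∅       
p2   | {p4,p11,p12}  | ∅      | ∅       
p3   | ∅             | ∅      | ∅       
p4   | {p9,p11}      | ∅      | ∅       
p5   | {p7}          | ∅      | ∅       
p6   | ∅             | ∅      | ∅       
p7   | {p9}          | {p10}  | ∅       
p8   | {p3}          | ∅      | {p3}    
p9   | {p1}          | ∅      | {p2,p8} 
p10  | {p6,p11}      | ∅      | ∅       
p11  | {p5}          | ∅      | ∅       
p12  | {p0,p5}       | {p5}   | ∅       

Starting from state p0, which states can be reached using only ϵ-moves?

Start with {p0}.
From p0 via ϵ: add p3, p11.
From p11 via ϵ: add p5.
From p5 via ϵ: add p7.
From p7 via ϵ: add p9.
From p9 via ϵ: add p1.
No new states can be added; the closed set is {p0, p1, p3, p5, p7, p9, p11}.

{p0, p1, p3, p5, p7, p9, p11}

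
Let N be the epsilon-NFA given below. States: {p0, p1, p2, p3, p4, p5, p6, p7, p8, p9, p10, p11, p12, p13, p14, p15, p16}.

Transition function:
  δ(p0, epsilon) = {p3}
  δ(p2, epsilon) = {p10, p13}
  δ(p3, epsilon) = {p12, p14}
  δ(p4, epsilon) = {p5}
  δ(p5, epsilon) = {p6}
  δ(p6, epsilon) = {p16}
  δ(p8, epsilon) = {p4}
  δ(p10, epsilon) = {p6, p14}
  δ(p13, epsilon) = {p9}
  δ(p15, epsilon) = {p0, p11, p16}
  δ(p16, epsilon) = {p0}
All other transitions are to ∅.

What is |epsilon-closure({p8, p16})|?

Start with {p8, p16}.
From p8 via epsilon: add p4.
From p16 via epsilon: add p0.
From p0 via epsilon: add p3.
From p4 via epsilon: add p5.
From p3 via epsilon: add p12, p14.
From p5 via epsilon: add p6.
epsilon-closure = {p0, p3, p4, p5, p6, p8, p12, p14, p16}, which has 9 states.

9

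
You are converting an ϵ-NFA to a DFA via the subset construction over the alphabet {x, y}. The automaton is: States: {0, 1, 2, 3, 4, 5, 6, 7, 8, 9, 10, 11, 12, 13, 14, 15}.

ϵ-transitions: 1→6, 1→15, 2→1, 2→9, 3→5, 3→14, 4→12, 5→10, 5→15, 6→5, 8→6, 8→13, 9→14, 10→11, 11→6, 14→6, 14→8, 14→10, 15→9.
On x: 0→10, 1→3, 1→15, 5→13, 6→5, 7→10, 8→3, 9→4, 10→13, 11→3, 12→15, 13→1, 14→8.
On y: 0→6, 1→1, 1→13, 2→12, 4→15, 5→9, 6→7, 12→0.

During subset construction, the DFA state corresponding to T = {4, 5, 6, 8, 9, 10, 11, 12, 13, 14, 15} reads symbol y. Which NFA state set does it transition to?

{0, 5, 6, 7, 8, 9, 10, 11, 13, 14, 15}

4 on y → {15}.
5 on y → {9}.
6 on y → {7}.
12 on y → {0}.
No y-transition from 8, 9, 10, 11, 13, 14, 15.
Union after reading y: {0, 7, 9, 15}.
Now take the ϵ-closure:
From 9 via ϵ: add 14.
From 14 via ϵ: add 6, 8, 10.
From 6 via ϵ: add 5.
From 8 via ϵ: add 13.
From 10 via ϵ: add 11.
No new states can be added; the closed set is {0, 5, 6, 7, 8, 9, 10, 11, 13, 14, 15}.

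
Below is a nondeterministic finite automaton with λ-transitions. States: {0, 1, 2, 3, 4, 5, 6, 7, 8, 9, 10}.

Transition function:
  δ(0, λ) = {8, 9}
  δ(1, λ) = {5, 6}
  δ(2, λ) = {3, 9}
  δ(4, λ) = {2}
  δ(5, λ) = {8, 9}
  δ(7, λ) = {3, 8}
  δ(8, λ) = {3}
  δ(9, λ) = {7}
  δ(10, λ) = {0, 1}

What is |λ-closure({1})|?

Start with {1}.
From 1 via λ: add 5, 6.
From 5 via λ: add 8, 9.
From 8 via λ: add 3.
From 9 via λ: add 7.
λ-closure = {1, 3, 5, 6, 7, 8, 9}, which has 7 states.

7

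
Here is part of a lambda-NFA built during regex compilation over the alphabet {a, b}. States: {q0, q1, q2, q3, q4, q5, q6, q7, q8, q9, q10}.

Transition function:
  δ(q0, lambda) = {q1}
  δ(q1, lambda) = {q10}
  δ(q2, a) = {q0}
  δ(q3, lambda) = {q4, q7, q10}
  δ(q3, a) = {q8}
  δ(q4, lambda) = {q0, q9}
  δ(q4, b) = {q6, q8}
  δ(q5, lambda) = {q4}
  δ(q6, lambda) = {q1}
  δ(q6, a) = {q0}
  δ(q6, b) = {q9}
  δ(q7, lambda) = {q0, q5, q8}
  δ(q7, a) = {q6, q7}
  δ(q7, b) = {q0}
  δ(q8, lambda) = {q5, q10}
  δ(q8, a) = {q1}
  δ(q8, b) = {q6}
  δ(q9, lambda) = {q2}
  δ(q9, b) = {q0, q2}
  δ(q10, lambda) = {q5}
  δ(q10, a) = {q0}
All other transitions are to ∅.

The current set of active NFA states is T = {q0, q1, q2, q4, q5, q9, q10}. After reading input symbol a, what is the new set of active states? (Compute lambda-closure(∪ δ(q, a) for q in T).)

q2 on a → {q0}.
q10 on a → {q0}.
No a-transition from q0, q1, q4, q5, q9.
Union after reading a: {q0}.
Now take the lambda-closure:
From q0 via lambda: add q1.
From q1 via lambda: add q10.
From q10 via lambda: add q5.
From q5 via lambda: add q4.
From q4 via lambda: add q9.
From q9 via lambda: add q2.
No new states can be added; the closed set is {q0, q1, q2, q4, q5, q9, q10}.

{q0, q1, q2, q4, q5, q9, q10}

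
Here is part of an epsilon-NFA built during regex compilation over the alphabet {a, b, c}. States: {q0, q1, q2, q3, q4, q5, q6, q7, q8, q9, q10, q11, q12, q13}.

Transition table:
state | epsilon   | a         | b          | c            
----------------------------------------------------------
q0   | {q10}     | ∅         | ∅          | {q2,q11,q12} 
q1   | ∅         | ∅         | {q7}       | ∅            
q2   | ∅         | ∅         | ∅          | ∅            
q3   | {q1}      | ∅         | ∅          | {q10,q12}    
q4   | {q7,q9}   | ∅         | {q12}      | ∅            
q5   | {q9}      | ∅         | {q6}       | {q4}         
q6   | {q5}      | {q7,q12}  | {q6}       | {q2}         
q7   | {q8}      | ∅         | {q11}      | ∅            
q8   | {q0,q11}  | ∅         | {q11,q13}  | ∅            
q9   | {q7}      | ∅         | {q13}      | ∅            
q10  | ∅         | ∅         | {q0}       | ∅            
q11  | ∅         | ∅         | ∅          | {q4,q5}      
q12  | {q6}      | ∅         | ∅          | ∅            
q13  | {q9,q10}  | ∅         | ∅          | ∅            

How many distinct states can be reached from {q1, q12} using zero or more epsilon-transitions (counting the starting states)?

Start with {q1, q12}.
From q12 via epsilon: add q6.
From q6 via epsilon: add q5.
From q5 via epsilon: add q9.
From q9 via epsilon: add q7.
From q7 via epsilon: add q8.
From q8 via epsilon: add q0, q11.
From q0 via epsilon: add q10.
epsilon-closure = {q0, q1, q5, q6, q7, q8, q9, q10, q11, q12}, which has 10 states.

10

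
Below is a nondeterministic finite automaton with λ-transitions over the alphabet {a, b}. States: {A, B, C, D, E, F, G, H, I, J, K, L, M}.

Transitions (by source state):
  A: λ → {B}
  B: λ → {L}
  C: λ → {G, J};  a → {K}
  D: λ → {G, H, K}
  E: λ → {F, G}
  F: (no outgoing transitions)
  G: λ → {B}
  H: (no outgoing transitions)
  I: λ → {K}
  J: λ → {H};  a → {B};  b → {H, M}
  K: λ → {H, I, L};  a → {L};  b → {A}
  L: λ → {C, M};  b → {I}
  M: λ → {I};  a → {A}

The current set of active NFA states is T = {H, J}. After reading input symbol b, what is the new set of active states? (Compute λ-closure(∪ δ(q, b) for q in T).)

{B, C, G, H, I, J, K, L, M}

J on b → {H, M}.
No b-transition from H.
Union after reading b: {H, M}.
Now take the λ-closure:
From M via λ: add I.
From I via λ: add K.
From K via λ: add L.
From L via λ: add C.
From C via λ: add G, J.
From G via λ: add B.
No new states can be added; the closed set is {B, C, G, H, I, J, K, L, M}.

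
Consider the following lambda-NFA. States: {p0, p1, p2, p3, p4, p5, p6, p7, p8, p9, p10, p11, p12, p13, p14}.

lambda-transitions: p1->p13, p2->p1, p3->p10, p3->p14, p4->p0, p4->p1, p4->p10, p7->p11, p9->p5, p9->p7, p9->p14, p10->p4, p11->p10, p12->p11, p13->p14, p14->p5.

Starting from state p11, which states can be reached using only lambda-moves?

Start with {p11}.
From p11 via lambda: add p10.
From p10 via lambda: add p4.
From p4 via lambda: add p0, p1.
From p1 via lambda: add p13.
From p13 via lambda: add p14.
From p14 via lambda: add p5.
No new states can be added; the closed set is {p0, p1, p4, p5, p10, p11, p13, p14}.

{p0, p1, p4, p5, p10, p11, p13, p14}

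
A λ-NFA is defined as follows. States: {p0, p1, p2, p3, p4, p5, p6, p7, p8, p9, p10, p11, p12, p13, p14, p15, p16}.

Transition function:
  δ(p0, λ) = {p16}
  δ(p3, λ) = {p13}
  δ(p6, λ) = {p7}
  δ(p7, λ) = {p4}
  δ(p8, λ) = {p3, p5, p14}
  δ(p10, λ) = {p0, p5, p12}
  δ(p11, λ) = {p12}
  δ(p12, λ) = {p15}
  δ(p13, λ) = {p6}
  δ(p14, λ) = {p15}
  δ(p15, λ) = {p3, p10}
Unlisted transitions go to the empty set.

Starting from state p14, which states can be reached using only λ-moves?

{p0, p3, p4, p5, p6, p7, p10, p12, p13, p14, p15, p16}

Start with {p14}.
From p14 via λ: add p15.
From p15 via λ: add p3, p10.
From p3 via λ: add p13.
From p10 via λ: add p0, p5, p12.
From p0 via λ: add p16.
From p13 via λ: add p6.
From p6 via λ: add p7.
From p7 via λ: add p4.
No new states can be added; the closed set is {p0, p3, p4, p5, p6, p7, p10, p12, p13, p14, p15, p16}.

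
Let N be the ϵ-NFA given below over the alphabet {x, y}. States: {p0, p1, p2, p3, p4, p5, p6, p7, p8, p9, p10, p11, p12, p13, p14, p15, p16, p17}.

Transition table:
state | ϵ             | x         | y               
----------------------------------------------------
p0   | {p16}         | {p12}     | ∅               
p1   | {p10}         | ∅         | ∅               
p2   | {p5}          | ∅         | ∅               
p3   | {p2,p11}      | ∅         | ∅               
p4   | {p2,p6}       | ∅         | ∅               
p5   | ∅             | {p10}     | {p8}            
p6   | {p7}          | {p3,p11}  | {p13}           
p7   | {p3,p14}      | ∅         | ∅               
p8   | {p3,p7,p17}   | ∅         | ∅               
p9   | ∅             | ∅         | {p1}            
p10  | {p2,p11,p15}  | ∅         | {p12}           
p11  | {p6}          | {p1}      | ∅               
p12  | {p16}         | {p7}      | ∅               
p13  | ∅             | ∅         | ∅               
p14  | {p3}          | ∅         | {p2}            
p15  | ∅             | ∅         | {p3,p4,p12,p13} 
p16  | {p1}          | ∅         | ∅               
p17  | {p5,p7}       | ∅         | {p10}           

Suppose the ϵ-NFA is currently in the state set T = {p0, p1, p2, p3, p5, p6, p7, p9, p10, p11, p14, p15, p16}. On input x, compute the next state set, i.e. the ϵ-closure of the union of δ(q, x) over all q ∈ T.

p0 on x → {p12}.
p5 on x → {p10}.
p6 on x → {p3, p11}.
p11 on x → {p1}.
No x-transition from p1, p2, p3, p7, p9, p10, p14, p15, p16.
Union after reading x: {p1, p3, p10, p11, p12}.
Now take the ϵ-closure:
From p3 via ϵ: add p2.
From p10 via ϵ: add p15.
From p11 via ϵ: add p6.
From p12 via ϵ: add p16.
From p2 via ϵ: add p5.
From p6 via ϵ: add p7.
From p7 via ϵ: add p14.
No new states can be added; the closed set is {p1, p2, p3, p5, p6, p7, p10, p11, p12, p14, p15, p16}.

{p1, p2, p3, p5, p6, p7, p10, p11, p12, p14, p15, p16}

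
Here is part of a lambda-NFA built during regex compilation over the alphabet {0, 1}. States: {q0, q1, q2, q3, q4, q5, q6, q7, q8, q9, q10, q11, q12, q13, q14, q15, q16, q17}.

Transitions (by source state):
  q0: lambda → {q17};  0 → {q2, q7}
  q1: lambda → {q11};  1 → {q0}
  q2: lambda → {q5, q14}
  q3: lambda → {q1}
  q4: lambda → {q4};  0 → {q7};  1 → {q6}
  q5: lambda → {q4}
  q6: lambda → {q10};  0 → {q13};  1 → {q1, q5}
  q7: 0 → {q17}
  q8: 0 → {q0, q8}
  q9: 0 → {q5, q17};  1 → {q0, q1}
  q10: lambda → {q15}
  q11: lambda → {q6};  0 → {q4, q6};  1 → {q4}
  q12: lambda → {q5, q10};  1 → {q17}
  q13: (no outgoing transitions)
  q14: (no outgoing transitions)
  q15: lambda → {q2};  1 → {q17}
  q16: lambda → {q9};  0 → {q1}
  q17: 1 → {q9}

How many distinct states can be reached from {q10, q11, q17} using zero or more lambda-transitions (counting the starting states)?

9

Start with {q10, q11, q17}.
From q10 via lambda: add q15.
From q11 via lambda: add q6.
From q15 via lambda: add q2.
From q2 via lambda: add q5, q14.
From q5 via lambda: add q4.
lambda-closure = {q2, q4, q5, q6, q10, q11, q14, q15, q17}, which has 9 states.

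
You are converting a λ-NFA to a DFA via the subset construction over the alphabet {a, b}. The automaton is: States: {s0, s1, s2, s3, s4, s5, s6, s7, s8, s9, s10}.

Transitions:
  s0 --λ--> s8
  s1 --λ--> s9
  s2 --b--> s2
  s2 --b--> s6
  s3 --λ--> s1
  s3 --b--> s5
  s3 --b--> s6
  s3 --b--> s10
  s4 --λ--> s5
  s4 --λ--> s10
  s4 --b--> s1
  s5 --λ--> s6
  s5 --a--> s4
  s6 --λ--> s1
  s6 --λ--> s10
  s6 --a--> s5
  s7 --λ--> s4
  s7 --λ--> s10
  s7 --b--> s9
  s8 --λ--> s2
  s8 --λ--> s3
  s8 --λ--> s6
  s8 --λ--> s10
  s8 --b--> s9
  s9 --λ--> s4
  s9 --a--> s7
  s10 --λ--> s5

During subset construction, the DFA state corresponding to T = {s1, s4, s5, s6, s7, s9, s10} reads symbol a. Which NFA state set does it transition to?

s5 on a → {s4}.
s6 on a → {s5}.
s9 on a → {s7}.
No a-transition from s1, s4, s7, s10.
Union after reading a: {s4, s5, s7}.
Now take the λ-closure:
From s4 via λ: add s10.
From s5 via λ: add s6.
From s6 via λ: add s1.
From s1 via λ: add s9.
No new states can be added; the closed set is {s1, s4, s5, s6, s7, s9, s10}.

{s1, s4, s5, s6, s7, s9, s10}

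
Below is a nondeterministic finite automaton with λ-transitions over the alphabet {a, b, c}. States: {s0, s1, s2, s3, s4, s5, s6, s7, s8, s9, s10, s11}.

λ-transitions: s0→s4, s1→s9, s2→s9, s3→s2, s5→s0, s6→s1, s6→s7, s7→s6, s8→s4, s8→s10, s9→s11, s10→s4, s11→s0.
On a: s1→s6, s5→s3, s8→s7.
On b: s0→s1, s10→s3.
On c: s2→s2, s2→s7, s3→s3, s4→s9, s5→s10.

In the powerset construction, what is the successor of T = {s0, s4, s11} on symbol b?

s0 on b → {s1}.
No b-transition from s4, s11.
Union after reading b: {s1}.
Now take the λ-closure:
From s1 via λ: add s9.
From s9 via λ: add s11.
From s11 via λ: add s0.
From s0 via λ: add s4.
No new states can be added; the closed set is {s0, s1, s4, s9, s11}.

{s0, s1, s4, s9, s11}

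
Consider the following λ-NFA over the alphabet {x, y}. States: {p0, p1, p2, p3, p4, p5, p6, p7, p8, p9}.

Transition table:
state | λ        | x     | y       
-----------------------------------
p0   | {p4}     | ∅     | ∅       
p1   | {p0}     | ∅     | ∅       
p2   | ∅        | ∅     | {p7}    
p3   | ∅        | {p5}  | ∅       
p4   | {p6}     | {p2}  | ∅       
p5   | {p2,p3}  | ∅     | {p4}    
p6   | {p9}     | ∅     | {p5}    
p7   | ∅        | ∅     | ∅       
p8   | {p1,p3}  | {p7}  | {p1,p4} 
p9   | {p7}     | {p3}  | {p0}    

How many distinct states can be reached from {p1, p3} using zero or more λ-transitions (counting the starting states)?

7

Start with {p1, p3}.
From p1 via λ: add p0.
From p0 via λ: add p4.
From p4 via λ: add p6.
From p6 via λ: add p9.
From p9 via λ: add p7.
λ-closure = {p0, p1, p3, p4, p6, p7, p9}, which has 7 states.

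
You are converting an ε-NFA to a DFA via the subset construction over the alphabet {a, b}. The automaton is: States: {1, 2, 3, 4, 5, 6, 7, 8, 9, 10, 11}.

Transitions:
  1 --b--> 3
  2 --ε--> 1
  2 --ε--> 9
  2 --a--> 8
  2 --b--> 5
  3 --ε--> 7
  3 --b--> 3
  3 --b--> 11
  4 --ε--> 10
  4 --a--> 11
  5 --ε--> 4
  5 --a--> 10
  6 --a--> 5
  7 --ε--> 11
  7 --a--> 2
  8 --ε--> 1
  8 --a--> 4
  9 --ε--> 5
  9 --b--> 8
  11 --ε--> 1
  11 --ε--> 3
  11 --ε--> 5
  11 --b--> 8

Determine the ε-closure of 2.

{1, 2, 4, 5, 9, 10}

Start with {2}.
From 2 via ε: add 1, 9.
From 9 via ε: add 5.
From 5 via ε: add 4.
From 4 via ε: add 10.
No new states can be added; the closed set is {1, 2, 4, 5, 9, 10}.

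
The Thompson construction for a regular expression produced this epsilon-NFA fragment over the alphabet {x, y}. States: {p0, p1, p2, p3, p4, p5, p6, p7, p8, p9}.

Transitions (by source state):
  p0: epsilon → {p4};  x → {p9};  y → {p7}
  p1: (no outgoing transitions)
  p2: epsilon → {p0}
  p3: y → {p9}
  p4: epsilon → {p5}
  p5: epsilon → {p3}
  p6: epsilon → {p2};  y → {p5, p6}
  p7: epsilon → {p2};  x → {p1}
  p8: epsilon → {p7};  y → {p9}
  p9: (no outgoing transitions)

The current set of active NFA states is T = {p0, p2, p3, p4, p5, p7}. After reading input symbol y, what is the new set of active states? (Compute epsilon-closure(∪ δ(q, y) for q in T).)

{p0, p2, p3, p4, p5, p7, p9}

p0 on y → {p7}.
p3 on y → {p9}.
No y-transition from p2, p4, p5, p7.
Union after reading y: {p7, p9}.
Now take the epsilon-closure:
From p7 via epsilon: add p2.
From p2 via epsilon: add p0.
From p0 via epsilon: add p4.
From p4 via epsilon: add p5.
From p5 via epsilon: add p3.
No new states can be added; the closed set is {p0, p2, p3, p4, p5, p7, p9}.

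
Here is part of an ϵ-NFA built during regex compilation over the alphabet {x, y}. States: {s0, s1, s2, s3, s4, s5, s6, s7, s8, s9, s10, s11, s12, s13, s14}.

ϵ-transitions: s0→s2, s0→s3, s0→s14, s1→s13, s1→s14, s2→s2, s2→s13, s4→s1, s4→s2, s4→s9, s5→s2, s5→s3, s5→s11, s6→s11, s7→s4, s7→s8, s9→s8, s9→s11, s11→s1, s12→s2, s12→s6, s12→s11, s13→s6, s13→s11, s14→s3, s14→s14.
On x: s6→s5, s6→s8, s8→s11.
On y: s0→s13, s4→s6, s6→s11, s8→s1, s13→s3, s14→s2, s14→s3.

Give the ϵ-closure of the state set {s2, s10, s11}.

{s1, s2, s3, s6, s10, s11, s13, s14}

Start with {s2, s10, s11}.
From s2 via ϵ: add s13.
From s11 via ϵ: add s1.
From s1 via ϵ: add s14.
From s13 via ϵ: add s6.
From s14 via ϵ: add s3.
No new states can be added; the closed set is {s1, s2, s3, s6, s10, s11, s13, s14}.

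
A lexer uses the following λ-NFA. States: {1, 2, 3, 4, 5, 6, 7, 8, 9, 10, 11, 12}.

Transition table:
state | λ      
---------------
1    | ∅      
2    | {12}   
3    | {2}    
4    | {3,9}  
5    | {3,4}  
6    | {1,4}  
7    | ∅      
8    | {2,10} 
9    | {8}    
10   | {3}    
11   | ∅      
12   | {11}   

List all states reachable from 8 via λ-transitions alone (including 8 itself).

Start with {8}.
From 8 via λ: add 2, 10.
From 2 via λ: add 12.
From 10 via λ: add 3.
From 12 via λ: add 11.
No new states can be added; the closed set is {2, 3, 8, 10, 11, 12}.

{2, 3, 8, 10, 11, 12}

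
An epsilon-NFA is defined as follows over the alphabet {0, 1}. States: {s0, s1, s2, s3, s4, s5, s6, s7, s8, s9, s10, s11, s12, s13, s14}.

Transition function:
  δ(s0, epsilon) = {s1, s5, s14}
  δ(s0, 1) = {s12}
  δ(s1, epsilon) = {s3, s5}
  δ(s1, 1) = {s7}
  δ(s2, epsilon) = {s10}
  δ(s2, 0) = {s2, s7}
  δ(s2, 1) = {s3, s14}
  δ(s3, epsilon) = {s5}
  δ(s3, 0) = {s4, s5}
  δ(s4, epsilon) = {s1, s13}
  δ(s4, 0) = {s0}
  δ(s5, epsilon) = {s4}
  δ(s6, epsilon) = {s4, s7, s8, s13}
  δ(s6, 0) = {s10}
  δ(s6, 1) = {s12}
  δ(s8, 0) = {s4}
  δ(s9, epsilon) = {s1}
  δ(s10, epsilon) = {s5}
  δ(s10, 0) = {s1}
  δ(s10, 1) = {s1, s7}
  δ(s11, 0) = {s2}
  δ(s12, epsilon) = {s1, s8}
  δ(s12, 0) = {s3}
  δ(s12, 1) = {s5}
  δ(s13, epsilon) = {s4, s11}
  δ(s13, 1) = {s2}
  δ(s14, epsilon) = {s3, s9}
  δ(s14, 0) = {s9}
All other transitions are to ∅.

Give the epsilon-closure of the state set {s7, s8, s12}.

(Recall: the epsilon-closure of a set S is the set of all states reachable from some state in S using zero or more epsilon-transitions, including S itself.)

{s1, s3, s4, s5, s7, s8, s11, s12, s13}

Start with {s7, s8, s12}.
From s12 via epsilon: add s1.
From s1 via epsilon: add s3, s5.
From s5 via epsilon: add s4.
From s4 via epsilon: add s13.
From s13 via epsilon: add s11.
No new states can be added; the closed set is {s1, s3, s4, s5, s7, s8, s11, s12, s13}.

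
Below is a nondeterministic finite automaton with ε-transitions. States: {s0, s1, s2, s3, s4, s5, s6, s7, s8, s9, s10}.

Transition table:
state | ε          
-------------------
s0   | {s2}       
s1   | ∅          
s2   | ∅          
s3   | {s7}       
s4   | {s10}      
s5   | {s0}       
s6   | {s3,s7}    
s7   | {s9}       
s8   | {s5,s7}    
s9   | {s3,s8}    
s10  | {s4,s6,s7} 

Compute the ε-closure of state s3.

{s0, s2, s3, s5, s7, s8, s9}

Start with {s3}.
From s3 via ε: add s7.
From s7 via ε: add s9.
From s9 via ε: add s8.
From s8 via ε: add s5.
From s5 via ε: add s0.
From s0 via ε: add s2.
No new states can be added; the closed set is {s0, s2, s3, s5, s7, s8, s9}.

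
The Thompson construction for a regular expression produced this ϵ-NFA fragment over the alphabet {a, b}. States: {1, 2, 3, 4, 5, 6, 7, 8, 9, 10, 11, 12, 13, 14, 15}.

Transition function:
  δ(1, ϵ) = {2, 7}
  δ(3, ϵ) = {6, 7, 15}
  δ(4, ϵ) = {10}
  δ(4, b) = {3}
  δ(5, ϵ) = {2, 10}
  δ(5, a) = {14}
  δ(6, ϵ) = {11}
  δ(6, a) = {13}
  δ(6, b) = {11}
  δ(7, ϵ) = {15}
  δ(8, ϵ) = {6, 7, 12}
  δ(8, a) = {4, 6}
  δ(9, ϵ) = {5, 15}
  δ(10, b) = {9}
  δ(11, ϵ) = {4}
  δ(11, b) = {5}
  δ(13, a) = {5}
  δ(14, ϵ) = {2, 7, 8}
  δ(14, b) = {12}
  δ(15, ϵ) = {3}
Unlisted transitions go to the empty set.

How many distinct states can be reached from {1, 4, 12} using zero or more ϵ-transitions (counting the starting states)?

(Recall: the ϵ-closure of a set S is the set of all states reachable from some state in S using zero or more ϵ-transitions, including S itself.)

Start with {1, 4, 12}.
From 1 via ϵ: add 2, 7.
From 4 via ϵ: add 10.
From 7 via ϵ: add 15.
From 15 via ϵ: add 3.
From 3 via ϵ: add 6.
From 6 via ϵ: add 11.
ϵ-closure = {1, 2, 3, 4, 6, 7, 10, 11, 12, 15}, which has 10 states.

10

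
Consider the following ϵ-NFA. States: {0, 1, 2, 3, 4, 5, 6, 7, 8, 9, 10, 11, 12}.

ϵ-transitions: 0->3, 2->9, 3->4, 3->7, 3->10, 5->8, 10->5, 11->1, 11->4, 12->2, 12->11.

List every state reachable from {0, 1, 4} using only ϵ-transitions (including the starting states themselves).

Start with {0, 1, 4}.
From 0 via ϵ: add 3.
From 3 via ϵ: add 7, 10.
From 10 via ϵ: add 5.
From 5 via ϵ: add 8.
No new states can be added; the closed set is {0, 1, 3, 4, 5, 7, 8, 10}.

{0, 1, 3, 4, 5, 7, 8, 10}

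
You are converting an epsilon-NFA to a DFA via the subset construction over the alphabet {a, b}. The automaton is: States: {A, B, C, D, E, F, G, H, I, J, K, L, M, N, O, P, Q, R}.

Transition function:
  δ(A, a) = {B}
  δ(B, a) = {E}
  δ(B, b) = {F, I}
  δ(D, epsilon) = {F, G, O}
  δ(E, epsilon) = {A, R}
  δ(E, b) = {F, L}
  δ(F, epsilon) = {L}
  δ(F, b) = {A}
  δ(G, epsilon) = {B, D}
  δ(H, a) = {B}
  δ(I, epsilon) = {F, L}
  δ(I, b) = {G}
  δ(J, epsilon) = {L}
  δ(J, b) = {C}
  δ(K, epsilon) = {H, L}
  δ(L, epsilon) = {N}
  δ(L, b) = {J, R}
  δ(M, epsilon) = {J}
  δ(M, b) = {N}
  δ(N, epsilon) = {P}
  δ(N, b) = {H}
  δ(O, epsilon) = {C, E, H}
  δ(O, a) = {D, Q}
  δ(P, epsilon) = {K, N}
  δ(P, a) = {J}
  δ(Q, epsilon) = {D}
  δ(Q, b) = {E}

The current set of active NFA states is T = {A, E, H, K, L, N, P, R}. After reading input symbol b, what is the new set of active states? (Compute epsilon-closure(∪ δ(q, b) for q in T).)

{F, H, J, K, L, N, P, R}

E on b → {F, L}.
L on b → {J, R}.
N on b → {H}.
No b-transition from A, H, K, P, R.
Union after reading b: {F, H, J, L, R}.
Now take the epsilon-closure:
From L via epsilon: add N.
From N via epsilon: add P.
From P via epsilon: add K.
No new states can be added; the closed set is {F, H, J, K, L, N, P, R}.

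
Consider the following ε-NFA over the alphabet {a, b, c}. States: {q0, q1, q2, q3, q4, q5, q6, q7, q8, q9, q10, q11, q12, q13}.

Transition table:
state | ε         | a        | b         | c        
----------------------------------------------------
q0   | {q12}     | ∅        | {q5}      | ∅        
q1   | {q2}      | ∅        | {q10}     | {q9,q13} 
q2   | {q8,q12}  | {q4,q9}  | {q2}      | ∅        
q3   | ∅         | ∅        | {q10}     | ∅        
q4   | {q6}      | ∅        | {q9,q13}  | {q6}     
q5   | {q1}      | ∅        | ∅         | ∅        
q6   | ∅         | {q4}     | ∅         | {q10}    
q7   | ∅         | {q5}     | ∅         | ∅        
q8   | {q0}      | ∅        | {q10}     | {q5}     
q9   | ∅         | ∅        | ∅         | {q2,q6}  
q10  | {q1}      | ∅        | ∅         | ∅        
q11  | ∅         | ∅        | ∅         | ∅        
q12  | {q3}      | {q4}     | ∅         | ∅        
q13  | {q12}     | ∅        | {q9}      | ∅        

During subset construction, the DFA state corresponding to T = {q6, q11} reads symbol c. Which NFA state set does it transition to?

q6 on c → {q10}.
No c-transition from q11.
Union after reading c: {q10}.
Now take the ε-closure:
From q10 via ε: add q1.
From q1 via ε: add q2.
From q2 via ε: add q8, q12.
From q8 via ε: add q0.
From q12 via ε: add q3.
No new states can be added; the closed set is {q0, q1, q2, q3, q8, q10, q12}.

{q0, q1, q2, q3, q8, q10, q12}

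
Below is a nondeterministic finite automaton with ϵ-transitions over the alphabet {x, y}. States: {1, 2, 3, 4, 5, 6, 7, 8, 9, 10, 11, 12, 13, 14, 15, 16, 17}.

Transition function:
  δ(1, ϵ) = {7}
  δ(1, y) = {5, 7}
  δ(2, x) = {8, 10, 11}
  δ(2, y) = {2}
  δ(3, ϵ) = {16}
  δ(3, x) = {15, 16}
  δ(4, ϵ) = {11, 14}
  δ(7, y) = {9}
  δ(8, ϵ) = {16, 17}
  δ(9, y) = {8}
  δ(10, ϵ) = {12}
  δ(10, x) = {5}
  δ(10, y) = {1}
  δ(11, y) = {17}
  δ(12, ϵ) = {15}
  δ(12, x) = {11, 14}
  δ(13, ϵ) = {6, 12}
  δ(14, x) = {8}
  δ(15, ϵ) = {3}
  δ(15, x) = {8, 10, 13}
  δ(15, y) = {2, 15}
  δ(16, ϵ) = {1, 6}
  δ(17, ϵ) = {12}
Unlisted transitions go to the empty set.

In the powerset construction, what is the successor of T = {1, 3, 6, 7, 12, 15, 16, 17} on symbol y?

1 on y → {5, 7}.
7 on y → {9}.
15 on y → {2, 15}.
No y-transition from 3, 6, 12, 16, 17.
Union after reading y: {2, 5, 7, 9, 15}.
Now take the ϵ-closure:
From 15 via ϵ: add 3.
From 3 via ϵ: add 16.
From 16 via ϵ: add 1, 6.
No new states can be added; the closed set is {1, 2, 3, 5, 6, 7, 9, 15, 16}.

{1, 2, 3, 5, 6, 7, 9, 15, 16}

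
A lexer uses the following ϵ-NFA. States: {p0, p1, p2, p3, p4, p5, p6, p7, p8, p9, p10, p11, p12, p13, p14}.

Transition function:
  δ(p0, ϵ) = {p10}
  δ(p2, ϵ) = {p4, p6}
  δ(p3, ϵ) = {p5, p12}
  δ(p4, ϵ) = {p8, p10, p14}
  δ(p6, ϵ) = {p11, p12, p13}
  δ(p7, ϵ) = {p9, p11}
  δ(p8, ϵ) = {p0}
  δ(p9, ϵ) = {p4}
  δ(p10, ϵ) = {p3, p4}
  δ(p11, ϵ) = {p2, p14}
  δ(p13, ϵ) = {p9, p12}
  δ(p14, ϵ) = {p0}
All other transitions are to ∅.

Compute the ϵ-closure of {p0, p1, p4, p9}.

Start with {p0, p1, p4, p9}.
From p0 via ϵ: add p10.
From p4 via ϵ: add p8, p14.
From p10 via ϵ: add p3.
From p3 via ϵ: add p5, p12.
No new states can be added; the closed set is {p0, p1, p3, p4, p5, p8, p9, p10, p12, p14}.

{p0, p1, p3, p4, p5, p8, p9, p10, p12, p14}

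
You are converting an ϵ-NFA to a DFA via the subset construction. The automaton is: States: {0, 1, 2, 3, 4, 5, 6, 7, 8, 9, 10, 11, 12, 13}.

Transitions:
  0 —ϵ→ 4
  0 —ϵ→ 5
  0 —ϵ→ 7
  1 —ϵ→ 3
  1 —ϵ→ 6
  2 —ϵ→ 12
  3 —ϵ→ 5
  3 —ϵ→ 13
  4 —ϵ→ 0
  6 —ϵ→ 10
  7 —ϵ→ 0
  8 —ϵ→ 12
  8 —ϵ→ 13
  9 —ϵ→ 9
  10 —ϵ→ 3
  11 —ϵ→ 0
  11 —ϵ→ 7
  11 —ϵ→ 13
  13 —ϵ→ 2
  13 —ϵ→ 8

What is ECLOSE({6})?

Start with {6}.
From 6 via ϵ: add 10.
From 10 via ϵ: add 3.
From 3 via ϵ: add 5, 13.
From 13 via ϵ: add 2, 8.
From 2 via ϵ: add 12.
No new states can be added; the closed set is {2, 3, 5, 6, 8, 10, 12, 13}.

{2, 3, 5, 6, 8, 10, 12, 13}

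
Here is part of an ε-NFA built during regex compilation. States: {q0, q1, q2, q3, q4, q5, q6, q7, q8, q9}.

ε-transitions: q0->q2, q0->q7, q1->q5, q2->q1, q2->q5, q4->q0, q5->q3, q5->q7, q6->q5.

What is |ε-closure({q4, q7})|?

Start with {q4, q7}.
From q4 via ε: add q0.
From q0 via ε: add q2.
From q2 via ε: add q1, q5.
From q5 via ε: add q3.
ε-closure = {q0, q1, q2, q3, q4, q5, q7}, which has 7 states.

7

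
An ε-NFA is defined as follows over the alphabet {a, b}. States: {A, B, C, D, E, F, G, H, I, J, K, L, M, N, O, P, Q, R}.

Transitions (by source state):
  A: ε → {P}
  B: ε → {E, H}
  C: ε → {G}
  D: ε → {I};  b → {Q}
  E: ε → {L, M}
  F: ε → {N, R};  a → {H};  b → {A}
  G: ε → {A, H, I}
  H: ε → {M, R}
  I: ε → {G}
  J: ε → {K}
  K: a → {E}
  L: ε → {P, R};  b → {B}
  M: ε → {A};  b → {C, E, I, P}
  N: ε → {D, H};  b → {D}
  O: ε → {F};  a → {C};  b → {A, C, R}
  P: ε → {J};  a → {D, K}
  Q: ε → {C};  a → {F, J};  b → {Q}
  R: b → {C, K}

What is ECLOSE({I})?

Start with {I}.
From I via ε: add G.
From G via ε: add A, H.
From A via ε: add P.
From H via ε: add M, R.
From P via ε: add J.
From J via ε: add K.
No new states can be added; the closed set is {A, G, H, I, J, K, M, P, R}.

{A, G, H, I, J, K, M, P, R}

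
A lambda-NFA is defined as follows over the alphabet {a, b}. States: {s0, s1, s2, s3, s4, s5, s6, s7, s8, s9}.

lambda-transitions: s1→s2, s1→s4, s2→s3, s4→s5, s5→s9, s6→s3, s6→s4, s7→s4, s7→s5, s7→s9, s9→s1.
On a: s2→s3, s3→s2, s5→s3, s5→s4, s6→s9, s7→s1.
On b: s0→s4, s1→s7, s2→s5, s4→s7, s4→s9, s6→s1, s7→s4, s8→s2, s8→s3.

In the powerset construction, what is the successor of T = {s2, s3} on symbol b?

s2 on b → {s5}.
No b-transition from s3.
Union after reading b: {s5}.
Now take the lambda-closure:
From s5 via lambda: add s9.
From s9 via lambda: add s1.
From s1 via lambda: add s2, s4.
From s2 via lambda: add s3.
No new states can be added; the closed set is {s1, s2, s3, s4, s5, s9}.

{s1, s2, s3, s4, s5, s9}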